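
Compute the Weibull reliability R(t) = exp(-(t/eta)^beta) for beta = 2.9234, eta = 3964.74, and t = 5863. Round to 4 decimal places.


beta = 2.9234, eta = 3964.74, t = 5863
t/eta = 5863 / 3964.74 = 1.4788
(t/eta)^beta = 1.4788^2.9234 = 3.1383
R(t) = exp(-3.1383)
R(t) = 0.0434

0.0434


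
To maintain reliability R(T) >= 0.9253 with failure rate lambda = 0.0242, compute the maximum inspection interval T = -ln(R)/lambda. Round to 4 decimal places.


R_target = 0.9253
lambda = 0.0242
-ln(0.9253) = 0.0776
T = 0.0776 / 0.0242
T = 3.2082

3.2082


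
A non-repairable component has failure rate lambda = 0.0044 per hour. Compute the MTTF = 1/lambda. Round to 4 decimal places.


lambda = 0.0044
MTTF = 1 / 0.0044
MTTF = 227.2727

227.2727


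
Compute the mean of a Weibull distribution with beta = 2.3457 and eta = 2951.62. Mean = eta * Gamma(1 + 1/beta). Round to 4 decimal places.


beta = 2.3457, eta = 2951.62
1/beta = 0.4263
1 + 1/beta = 1.4263
Gamma(1.4263) = 0.8861
Mean = 2951.62 * 0.8861
Mean = 2615.5596

2615.5596


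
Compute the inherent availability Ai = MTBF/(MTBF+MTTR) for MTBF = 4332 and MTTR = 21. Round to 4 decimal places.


MTBF = 4332
MTTR = 21
MTBF + MTTR = 4353
Ai = 4332 / 4353
Ai = 0.9952

0.9952


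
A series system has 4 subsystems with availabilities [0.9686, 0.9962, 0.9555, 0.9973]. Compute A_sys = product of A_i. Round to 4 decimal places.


Subsystems: [0.9686, 0.9962, 0.9555, 0.9973]
After subsystem 1 (A=0.9686): product = 0.9686
After subsystem 2 (A=0.9962): product = 0.9649
After subsystem 3 (A=0.9555): product = 0.922
After subsystem 4 (A=0.9973): product = 0.9195
A_sys = 0.9195

0.9195


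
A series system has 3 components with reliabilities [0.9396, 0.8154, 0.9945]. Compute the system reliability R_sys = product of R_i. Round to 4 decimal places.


Components: [0.9396, 0.8154, 0.9945]
After component 1 (R=0.9396): product = 0.9396
After component 2 (R=0.8154): product = 0.7661
After component 3 (R=0.9945): product = 0.7619
R_sys = 0.7619

0.7619


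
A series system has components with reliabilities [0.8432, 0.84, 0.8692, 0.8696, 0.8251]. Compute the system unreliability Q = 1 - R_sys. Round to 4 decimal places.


Components: [0.8432, 0.84, 0.8692, 0.8696, 0.8251]
After component 1: product = 0.8432
After component 2: product = 0.7083
After component 3: product = 0.6156
After component 4: product = 0.5354
After component 5: product = 0.4417
R_sys = 0.4417
Q = 1 - 0.4417 = 0.5583

0.5583


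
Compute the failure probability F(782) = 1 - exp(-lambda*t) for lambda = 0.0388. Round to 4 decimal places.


lambda = 0.0388, t = 782
lambda * t = 30.3416
exp(-30.3416) = 0.0
F(t) = 1 - 0.0
F(t) = 1.0

1.0


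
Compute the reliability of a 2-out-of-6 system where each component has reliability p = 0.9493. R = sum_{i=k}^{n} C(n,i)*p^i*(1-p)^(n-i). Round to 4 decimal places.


k = 2, n = 6, p = 0.9493
i=2: C(6,2)=15 * 0.9493^2 * 0.0507^4 = 0.0001
i=3: C(6,3)=20 * 0.9493^3 * 0.0507^3 = 0.0022
i=4: C(6,4)=15 * 0.9493^4 * 0.0507^2 = 0.0313
i=5: C(6,5)=6 * 0.9493^5 * 0.0507^1 = 0.2345
i=6: C(6,6)=1 * 0.9493^6 * 0.0507^0 = 0.7318
R = sum of terms = 1.0

1.0


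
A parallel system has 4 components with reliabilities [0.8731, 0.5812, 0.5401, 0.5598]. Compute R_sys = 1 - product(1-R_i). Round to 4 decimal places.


Components: [0.8731, 0.5812, 0.5401, 0.5598]
(1 - 0.8731) = 0.1269, running product = 0.1269
(1 - 0.5812) = 0.4188, running product = 0.0531
(1 - 0.5401) = 0.4599, running product = 0.0244
(1 - 0.5598) = 0.4402, running product = 0.0108
Product of (1-R_i) = 0.0108
R_sys = 1 - 0.0108 = 0.9892

0.9892


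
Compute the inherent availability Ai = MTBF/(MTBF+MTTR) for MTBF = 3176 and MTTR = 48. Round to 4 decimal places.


MTBF = 3176
MTTR = 48
MTBF + MTTR = 3224
Ai = 3176 / 3224
Ai = 0.9851

0.9851


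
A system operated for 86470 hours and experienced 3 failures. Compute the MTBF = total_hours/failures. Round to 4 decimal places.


total_hours = 86470
failures = 3
MTBF = 86470 / 3
MTBF = 28823.3333

28823.3333


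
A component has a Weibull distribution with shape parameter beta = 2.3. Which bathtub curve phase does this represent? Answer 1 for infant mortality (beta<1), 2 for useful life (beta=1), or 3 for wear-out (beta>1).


beta = 2.3
Compare beta to 1:
beta < 1 => infant mortality (phase 1)
beta = 1 => useful life (phase 2)
beta > 1 => wear-out (phase 3)
Since beta = 2.3, this is wear-out (increasing failure rate)
Phase = 3

3


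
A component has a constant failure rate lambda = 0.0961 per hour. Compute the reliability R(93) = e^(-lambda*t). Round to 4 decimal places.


lambda = 0.0961
t = 93
lambda * t = 8.9373
R(t) = e^(-8.9373)
R(t) = 0.0001

0.0001


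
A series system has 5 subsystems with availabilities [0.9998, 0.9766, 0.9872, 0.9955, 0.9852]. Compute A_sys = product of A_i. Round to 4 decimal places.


Subsystems: [0.9998, 0.9766, 0.9872, 0.9955, 0.9852]
After subsystem 1 (A=0.9998): product = 0.9998
After subsystem 2 (A=0.9766): product = 0.9764
After subsystem 3 (A=0.9872): product = 0.9639
After subsystem 4 (A=0.9955): product = 0.9596
After subsystem 5 (A=0.9852): product = 0.9454
A_sys = 0.9454

0.9454


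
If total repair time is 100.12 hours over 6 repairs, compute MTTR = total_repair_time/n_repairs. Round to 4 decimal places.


total_repair_time = 100.12
n_repairs = 6
MTTR = 100.12 / 6
MTTR = 16.6867

16.6867


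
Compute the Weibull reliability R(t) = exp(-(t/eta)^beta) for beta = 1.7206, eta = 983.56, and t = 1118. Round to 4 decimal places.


beta = 1.7206, eta = 983.56, t = 1118
t/eta = 1118 / 983.56 = 1.1367
(t/eta)^beta = 1.1367^1.7206 = 1.2466
R(t) = exp(-1.2466)
R(t) = 0.2875

0.2875


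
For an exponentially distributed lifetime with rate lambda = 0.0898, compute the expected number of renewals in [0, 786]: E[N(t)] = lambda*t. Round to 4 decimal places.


lambda = 0.0898
t = 786
E[N(t)] = lambda * t
E[N(t)] = 0.0898 * 786
E[N(t)] = 70.5828

70.5828


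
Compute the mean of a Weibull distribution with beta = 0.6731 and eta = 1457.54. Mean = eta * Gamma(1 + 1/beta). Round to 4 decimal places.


beta = 0.6731, eta = 1457.54
1/beta = 1.4857
1 + 1/beta = 2.4857
Gamma(2.4857) = 1.3161
Mean = 1457.54 * 1.3161
Mean = 1918.2294

1918.2294


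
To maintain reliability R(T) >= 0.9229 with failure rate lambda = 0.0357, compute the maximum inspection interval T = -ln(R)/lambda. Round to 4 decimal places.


R_target = 0.9229
lambda = 0.0357
-ln(0.9229) = 0.0802
T = 0.0802 / 0.0357
T = 2.2475

2.2475


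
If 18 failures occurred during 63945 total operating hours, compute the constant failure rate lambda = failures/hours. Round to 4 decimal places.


failures = 18
total_hours = 63945
lambda = 18 / 63945
lambda = 0.0003

0.0003


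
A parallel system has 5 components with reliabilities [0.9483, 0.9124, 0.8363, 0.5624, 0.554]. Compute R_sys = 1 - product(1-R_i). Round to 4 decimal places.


Components: [0.9483, 0.9124, 0.8363, 0.5624, 0.554]
(1 - 0.9483) = 0.0517, running product = 0.0517
(1 - 0.9124) = 0.0876, running product = 0.0045
(1 - 0.8363) = 0.1637, running product = 0.0007
(1 - 0.5624) = 0.4376, running product = 0.0003
(1 - 0.554) = 0.446, running product = 0.0001
Product of (1-R_i) = 0.0001
R_sys = 1 - 0.0001 = 0.9999

0.9999


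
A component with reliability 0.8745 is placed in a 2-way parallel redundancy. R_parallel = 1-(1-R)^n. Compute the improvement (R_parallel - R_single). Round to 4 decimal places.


R_single = 0.8745, n = 2
1 - R_single = 0.1255
(1 - R_single)^n = 0.1255^2 = 0.0158
R_parallel = 1 - 0.0158 = 0.9842
Improvement = 0.9842 - 0.8745
Improvement = 0.1097

0.1097


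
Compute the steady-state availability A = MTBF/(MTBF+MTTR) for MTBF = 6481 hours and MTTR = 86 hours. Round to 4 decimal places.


MTBF = 6481
MTTR = 86
MTBF + MTTR = 6567
A = 6481 / 6567
A = 0.9869

0.9869


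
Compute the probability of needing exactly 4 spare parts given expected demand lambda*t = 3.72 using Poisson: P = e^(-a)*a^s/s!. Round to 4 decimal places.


a = 3.72, s = 4
e^(-a) = e^(-3.72) = 0.0242
a^s = 3.72^4 = 191.5013
s! = 24
P = 0.0242 * 191.5013 / 24
P = 0.1934

0.1934


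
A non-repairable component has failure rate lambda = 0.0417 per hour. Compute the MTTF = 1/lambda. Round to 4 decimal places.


lambda = 0.0417
MTTF = 1 / 0.0417
MTTF = 23.9808

23.9808


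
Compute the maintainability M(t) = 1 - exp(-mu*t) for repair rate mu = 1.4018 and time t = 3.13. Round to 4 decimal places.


mu = 1.4018, t = 3.13
mu * t = 1.4018 * 3.13 = 4.3876
exp(-4.3876) = 0.0124
M(t) = 1 - 0.0124
M(t) = 0.9876

0.9876


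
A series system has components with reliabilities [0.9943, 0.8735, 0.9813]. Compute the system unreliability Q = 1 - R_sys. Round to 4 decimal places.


Components: [0.9943, 0.8735, 0.9813]
After component 1: product = 0.9943
After component 2: product = 0.8685
After component 3: product = 0.8523
R_sys = 0.8523
Q = 1 - 0.8523 = 0.1477

0.1477


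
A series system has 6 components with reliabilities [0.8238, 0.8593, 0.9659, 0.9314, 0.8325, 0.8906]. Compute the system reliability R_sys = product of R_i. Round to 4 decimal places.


Components: [0.8238, 0.8593, 0.9659, 0.9314, 0.8325, 0.8906]
After component 1 (R=0.8238): product = 0.8238
After component 2 (R=0.8593): product = 0.7079
After component 3 (R=0.9659): product = 0.6838
After component 4 (R=0.9314): product = 0.6368
After component 5 (R=0.8325): product = 0.5302
After component 6 (R=0.8906): product = 0.4722
R_sys = 0.4722

0.4722


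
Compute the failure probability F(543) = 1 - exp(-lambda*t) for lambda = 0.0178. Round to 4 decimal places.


lambda = 0.0178, t = 543
lambda * t = 9.6654
exp(-9.6654) = 0.0001
F(t) = 1 - 0.0001
F(t) = 0.9999

0.9999


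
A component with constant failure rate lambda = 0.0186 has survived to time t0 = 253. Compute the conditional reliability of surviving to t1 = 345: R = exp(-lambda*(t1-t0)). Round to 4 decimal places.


lambda = 0.0186
t0 = 253, t1 = 345
t1 - t0 = 92
lambda * (t1-t0) = 0.0186 * 92 = 1.7112
R = exp(-1.7112)
R = 0.1806

0.1806


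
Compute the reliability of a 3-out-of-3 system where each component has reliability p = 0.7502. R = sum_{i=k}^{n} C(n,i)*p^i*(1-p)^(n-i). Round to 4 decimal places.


k = 3, n = 3, p = 0.7502
i=3: C(3,3)=1 * 0.7502^3 * 0.2498^0 = 0.4222
R = sum of terms = 0.4222

0.4222


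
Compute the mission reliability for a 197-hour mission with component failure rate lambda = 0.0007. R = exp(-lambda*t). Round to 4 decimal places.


lambda = 0.0007
mission_time = 197
lambda * t = 0.0007 * 197 = 0.1379
R = exp(-0.1379)
R = 0.8712

0.8712


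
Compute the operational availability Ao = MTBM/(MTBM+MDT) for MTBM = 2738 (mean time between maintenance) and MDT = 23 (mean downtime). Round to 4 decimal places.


MTBM = 2738
MDT = 23
MTBM + MDT = 2761
Ao = 2738 / 2761
Ao = 0.9917

0.9917


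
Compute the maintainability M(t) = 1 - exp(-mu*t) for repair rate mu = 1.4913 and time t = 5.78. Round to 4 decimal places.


mu = 1.4913, t = 5.78
mu * t = 1.4913 * 5.78 = 8.6197
exp(-8.6197) = 0.0002
M(t) = 1 - 0.0002
M(t) = 0.9998

0.9998


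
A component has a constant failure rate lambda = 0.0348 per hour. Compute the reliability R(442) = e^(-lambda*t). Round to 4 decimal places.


lambda = 0.0348
t = 442
lambda * t = 15.3816
R(t) = e^(-15.3816)
R(t) = 0.0

0.0


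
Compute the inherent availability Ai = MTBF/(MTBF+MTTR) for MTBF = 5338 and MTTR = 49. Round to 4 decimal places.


MTBF = 5338
MTTR = 49
MTBF + MTTR = 5387
Ai = 5338 / 5387
Ai = 0.9909

0.9909


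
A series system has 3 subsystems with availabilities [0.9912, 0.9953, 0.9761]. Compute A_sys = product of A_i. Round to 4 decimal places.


Subsystems: [0.9912, 0.9953, 0.9761]
After subsystem 1 (A=0.9912): product = 0.9912
After subsystem 2 (A=0.9953): product = 0.9865
After subsystem 3 (A=0.9761): product = 0.963
A_sys = 0.963

0.963


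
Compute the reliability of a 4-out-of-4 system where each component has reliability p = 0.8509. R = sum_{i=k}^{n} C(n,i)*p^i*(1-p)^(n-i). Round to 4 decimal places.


k = 4, n = 4, p = 0.8509
i=4: C(4,4)=1 * 0.8509^4 * 0.1491^0 = 0.5242
R = sum of terms = 0.5242

0.5242


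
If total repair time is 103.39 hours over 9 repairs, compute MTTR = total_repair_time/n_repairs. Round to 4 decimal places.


total_repair_time = 103.39
n_repairs = 9
MTTR = 103.39 / 9
MTTR = 11.4878

11.4878


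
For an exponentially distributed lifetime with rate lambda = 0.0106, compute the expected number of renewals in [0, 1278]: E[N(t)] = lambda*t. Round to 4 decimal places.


lambda = 0.0106
t = 1278
E[N(t)] = lambda * t
E[N(t)] = 0.0106 * 1278
E[N(t)] = 13.5468

13.5468


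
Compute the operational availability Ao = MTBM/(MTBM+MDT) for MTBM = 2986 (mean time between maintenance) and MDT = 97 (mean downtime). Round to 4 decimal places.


MTBM = 2986
MDT = 97
MTBM + MDT = 3083
Ao = 2986 / 3083
Ao = 0.9685

0.9685


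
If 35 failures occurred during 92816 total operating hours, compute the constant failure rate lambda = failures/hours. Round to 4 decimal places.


failures = 35
total_hours = 92816
lambda = 35 / 92816
lambda = 0.0004

0.0004


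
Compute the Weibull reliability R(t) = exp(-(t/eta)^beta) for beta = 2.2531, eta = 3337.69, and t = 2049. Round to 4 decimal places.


beta = 2.2531, eta = 3337.69, t = 2049
t/eta = 2049 / 3337.69 = 0.6139
(t/eta)^beta = 0.6139^2.2531 = 0.3331
R(t) = exp(-0.3331)
R(t) = 0.7167

0.7167


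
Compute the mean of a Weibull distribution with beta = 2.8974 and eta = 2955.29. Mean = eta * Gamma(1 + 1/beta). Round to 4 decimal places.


beta = 2.8974, eta = 2955.29
1/beta = 0.3451
1 + 1/beta = 1.3451
Gamma(1.3451) = 0.8917
Mean = 2955.29 * 0.8917
Mean = 2635.1041

2635.1041


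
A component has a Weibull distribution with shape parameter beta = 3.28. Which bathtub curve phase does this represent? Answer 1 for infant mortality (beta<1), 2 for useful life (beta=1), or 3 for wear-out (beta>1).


beta = 3.28
Compare beta to 1:
beta < 1 => infant mortality (phase 1)
beta = 1 => useful life (phase 2)
beta > 1 => wear-out (phase 3)
Since beta = 3.28, this is wear-out (increasing failure rate)
Phase = 3

3


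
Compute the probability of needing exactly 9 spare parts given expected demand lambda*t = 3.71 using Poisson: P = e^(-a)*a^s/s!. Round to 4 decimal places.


a = 3.71, s = 9
e^(-a) = e^(-3.71) = 0.0245
a^s = 3.71^9 = 133157.3632
s! = 362880
P = 0.0245 * 133157.3632 / 362880
P = 0.009

0.009


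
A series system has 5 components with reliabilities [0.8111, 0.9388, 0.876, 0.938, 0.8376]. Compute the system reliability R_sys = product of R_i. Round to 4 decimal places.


Components: [0.8111, 0.9388, 0.876, 0.938, 0.8376]
After component 1 (R=0.8111): product = 0.8111
After component 2 (R=0.9388): product = 0.7615
After component 3 (R=0.876): product = 0.667
After component 4 (R=0.938): product = 0.6257
After component 5 (R=0.8376): product = 0.5241
R_sys = 0.5241

0.5241


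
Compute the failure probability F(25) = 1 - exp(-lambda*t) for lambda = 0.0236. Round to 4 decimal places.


lambda = 0.0236, t = 25
lambda * t = 0.59
exp(-0.59) = 0.5543
F(t) = 1 - 0.5543
F(t) = 0.4457

0.4457


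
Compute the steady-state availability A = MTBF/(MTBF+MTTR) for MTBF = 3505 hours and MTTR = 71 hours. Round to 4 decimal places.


MTBF = 3505
MTTR = 71
MTBF + MTTR = 3576
A = 3505 / 3576
A = 0.9801

0.9801


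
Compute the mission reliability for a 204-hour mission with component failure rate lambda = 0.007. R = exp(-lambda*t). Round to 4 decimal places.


lambda = 0.007
mission_time = 204
lambda * t = 0.007 * 204 = 1.428
R = exp(-1.428)
R = 0.2398

0.2398


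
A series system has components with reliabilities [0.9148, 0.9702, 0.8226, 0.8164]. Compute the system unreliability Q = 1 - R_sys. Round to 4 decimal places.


Components: [0.9148, 0.9702, 0.8226, 0.8164]
After component 1: product = 0.9148
After component 2: product = 0.8875
After component 3: product = 0.7301
After component 4: product = 0.596
R_sys = 0.596
Q = 1 - 0.596 = 0.404

0.404


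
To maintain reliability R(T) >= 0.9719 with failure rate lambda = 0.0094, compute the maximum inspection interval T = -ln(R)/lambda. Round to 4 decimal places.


R_target = 0.9719
lambda = 0.0094
-ln(0.9719) = 0.0285
T = 0.0285 / 0.0094
T = 3.0322

3.0322


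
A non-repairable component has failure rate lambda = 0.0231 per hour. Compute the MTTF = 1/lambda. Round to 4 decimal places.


lambda = 0.0231
MTTF = 1 / 0.0231
MTTF = 43.29

43.29


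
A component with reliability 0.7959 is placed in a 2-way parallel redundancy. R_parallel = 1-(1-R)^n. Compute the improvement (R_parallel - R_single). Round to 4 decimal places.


R_single = 0.7959, n = 2
1 - R_single = 0.2041
(1 - R_single)^n = 0.2041^2 = 0.0417
R_parallel = 1 - 0.0417 = 0.9583
Improvement = 0.9583 - 0.7959
Improvement = 0.1624

0.1624


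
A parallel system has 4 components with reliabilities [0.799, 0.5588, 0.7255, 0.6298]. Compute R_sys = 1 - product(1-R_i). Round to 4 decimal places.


Components: [0.799, 0.5588, 0.7255, 0.6298]
(1 - 0.799) = 0.201, running product = 0.201
(1 - 0.5588) = 0.4412, running product = 0.0887
(1 - 0.7255) = 0.2745, running product = 0.0243
(1 - 0.6298) = 0.3702, running product = 0.009
Product of (1-R_i) = 0.009
R_sys = 1 - 0.009 = 0.991

0.991


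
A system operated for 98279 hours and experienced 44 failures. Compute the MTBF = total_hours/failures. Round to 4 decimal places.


total_hours = 98279
failures = 44
MTBF = 98279 / 44
MTBF = 2233.6136

2233.6136


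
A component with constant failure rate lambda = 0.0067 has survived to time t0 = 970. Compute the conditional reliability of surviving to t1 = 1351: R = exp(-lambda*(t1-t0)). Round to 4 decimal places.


lambda = 0.0067
t0 = 970, t1 = 1351
t1 - t0 = 381
lambda * (t1-t0) = 0.0067 * 381 = 2.5527
R = exp(-2.5527)
R = 0.0779

0.0779


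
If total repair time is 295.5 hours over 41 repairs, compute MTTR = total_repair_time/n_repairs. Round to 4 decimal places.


total_repair_time = 295.5
n_repairs = 41
MTTR = 295.5 / 41
MTTR = 7.2073

7.2073


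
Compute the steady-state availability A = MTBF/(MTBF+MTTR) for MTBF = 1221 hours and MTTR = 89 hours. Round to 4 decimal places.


MTBF = 1221
MTTR = 89
MTBF + MTTR = 1310
A = 1221 / 1310
A = 0.9321

0.9321


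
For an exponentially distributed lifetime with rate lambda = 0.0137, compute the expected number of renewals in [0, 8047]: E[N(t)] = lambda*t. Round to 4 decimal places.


lambda = 0.0137
t = 8047
E[N(t)] = lambda * t
E[N(t)] = 0.0137 * 8047
E[N(t)] = 110.2439

110.2439


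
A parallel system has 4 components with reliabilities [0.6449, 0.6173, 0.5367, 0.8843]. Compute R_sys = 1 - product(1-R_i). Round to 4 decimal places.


Components: [0.6449, 0.6173, 0.5367, 0.8843]
(1 - 0.6449) = 0.3551, running product = 0.3551
(1 - 0.6173) = 0.3827, running product = 0.1359
(1 - 0.5367) = 0.4633, running product = 0.063
(1 - 0.8843) = 0.1157, running product = 0.0073
Product of (1-R_i) = 0.0073
R_sys = 1 - 0.0073 = 0.9927

0.9927


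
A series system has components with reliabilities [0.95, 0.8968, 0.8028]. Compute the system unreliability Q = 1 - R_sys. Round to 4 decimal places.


Components: [0.95, 0.8968, 0.8028]
After component 1: product = 0.95
After component 2: product = 0.852
After component 3: product = 0.684
R_sys = 0.684
Q = 1 - 0.684 = 0.316

0.316


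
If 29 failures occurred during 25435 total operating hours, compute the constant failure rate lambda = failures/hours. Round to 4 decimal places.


failures = 29
total_hours = 25435
lambda = 29 / 25435
lambda = 0.0011

0.0011


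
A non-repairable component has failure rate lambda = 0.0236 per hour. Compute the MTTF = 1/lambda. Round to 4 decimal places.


lambda = 0.0236
MTTF = 1 / 0.0236
MTTF = 42.3729

42.3729


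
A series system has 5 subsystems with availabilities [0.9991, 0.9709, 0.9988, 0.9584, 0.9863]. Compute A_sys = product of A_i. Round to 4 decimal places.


Subsystems: [0.9991, 0.9709, 0.9988, 0.9584, 0.9863]
After subsystem 1 (A=0.9991): product = 0.9991
After subsystem 2 (A=0.9709): product = 0.97
After subsystem 3 (A=0.9988): product = 0.9689
After subsystem 4 (A=0.9584): product = 0.9286
After subsystem 5 (A=0.9863): product = 0.9158
A_sys = 0.9158

0.9158


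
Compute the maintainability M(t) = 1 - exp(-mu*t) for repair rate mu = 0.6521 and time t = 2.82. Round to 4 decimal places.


mu = 0.6521, t = 2.82
mu * t = 0.6521 * 2.82 = 1.8389
exp(-1.8389) = 0.159
M(t) = 1 - 0.159
M(t) = 0.841

0.841


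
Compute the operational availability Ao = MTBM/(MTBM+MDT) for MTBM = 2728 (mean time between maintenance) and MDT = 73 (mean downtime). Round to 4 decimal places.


MTBM = 2728
MDT = 73
MTBM + MDT = 2801
Ao = 2728 / 2801
Ao = 0.9739

0.9739


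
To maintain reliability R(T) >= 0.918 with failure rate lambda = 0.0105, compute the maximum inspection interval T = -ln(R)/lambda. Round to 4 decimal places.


R_target = 0.918
lambda = 0.0105
-ln(0.918) = 0.0856
T = 0.0856 / 0.0105
T = 8.1484

8.1484


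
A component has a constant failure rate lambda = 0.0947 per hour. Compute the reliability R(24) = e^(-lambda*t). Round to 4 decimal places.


lambda = 0.0947
t = 24
lambda * t = 2.2728
R(t) = e^(-2.2728)
R(t) = 0.103

0.103


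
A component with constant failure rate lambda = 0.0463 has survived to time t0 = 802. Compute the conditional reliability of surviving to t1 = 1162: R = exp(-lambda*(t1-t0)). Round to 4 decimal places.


lambda = 0.0463
t0 = 802, t1 = 1162
t1 - t0 = 360
lambda * (t1-t0) = 0.0463 * 360 = 16.668
R = exp(-16.668)
R = 0.0

0.0


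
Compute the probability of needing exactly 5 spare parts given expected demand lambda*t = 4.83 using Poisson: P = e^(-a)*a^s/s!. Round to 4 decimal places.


a = 4.83, s = 5
e^(-a) = e^(-4.83) = 0.008
a^s = 4.83^5 = 2628.6675
s! = 120
P = 0.008 * 2628.6675 / 120
P = 0.1749

0.1749


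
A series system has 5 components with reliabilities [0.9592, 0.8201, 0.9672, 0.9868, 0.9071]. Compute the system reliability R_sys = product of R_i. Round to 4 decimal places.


Components: [0.9592, 0.8201, 0.9672, 0.9868, 0.9071]
After component 1 (R=0.9592): product = 0.9592
After component 2 (R=0.8201): product = 0.7866
After component 3 (R=0.9672): product = 0.7608
After component 4 (R=0.9868): product = 0.7508
After component 5 (R=0.9071): product = 0.681
R_sys = 0.681

0.681


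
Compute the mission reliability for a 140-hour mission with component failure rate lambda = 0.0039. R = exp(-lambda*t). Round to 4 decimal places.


lambda = 0.0039
mission_time = 140
lambda * t = 0.0039 * 140 = 0.546
R = exp(-0.546)
R = 0.5793

0.5793


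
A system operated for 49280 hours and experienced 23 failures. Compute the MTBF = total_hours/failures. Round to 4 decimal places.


total_hours = 49280
failures = 23
MTBF = 49280 / 23
MTBF = 2142.6087

2142.6087


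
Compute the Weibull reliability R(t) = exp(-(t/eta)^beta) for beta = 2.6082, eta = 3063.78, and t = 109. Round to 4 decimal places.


beta = 2.6082, eta = 3063.78, t = 109
t/eta = 109 / 3063.78 = 0.0356
(t/eta)^beta = 0.0356^2.6082 = 0.0002
R(t) = exp(-0.0002)
R(t) = 0.9998

0.9998


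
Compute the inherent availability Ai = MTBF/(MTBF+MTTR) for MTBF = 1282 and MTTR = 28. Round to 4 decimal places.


MTBF = 1282
MTTR = 28
MTBF + MTTR = 1310
Ai = 1282 / 1310
Ai = 0.9786

0.9786


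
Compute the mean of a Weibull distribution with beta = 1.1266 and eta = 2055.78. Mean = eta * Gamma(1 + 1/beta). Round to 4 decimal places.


beta = 1.1266, eta = 2055.78
1/beta = 0.8876
1 + 1/beta = 1.8876
Gamma(1.8876) = 0.9576
Mean = 2055.78 * 0.9576
Mean = 1968.5882

1968.5882


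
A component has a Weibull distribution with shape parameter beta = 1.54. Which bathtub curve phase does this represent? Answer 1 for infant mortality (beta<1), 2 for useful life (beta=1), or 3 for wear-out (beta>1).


beta = 1.54
Compare beta to 1:
beta < 1 => infant mortality (phase 1)
beta = 1 => useful life (phase 2)
beta > 1 => wear-out (phase 3)
Since beta = 1.54, this is wear-out (increasing failure rate)
Phase = 3

3


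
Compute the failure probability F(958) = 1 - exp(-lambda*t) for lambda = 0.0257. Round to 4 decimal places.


lambda = 0.0257, t = 958
lambda * t = 24.6206
exp(-24.6206) = 0.0
F(t) = 1 - 0.0
F(t) = 1.0

1.0


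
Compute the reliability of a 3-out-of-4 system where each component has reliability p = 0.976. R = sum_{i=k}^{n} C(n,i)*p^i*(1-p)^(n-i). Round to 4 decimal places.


k = 3, n = 4, p = 0.976
i=3: C(4,3)=4 * 0.976^3 * 0.024^1 = 0.0893
i=4: C(4,4)=1 * 0.976^4 * 0.024^0 = 0.9074
R = sum of terms = 0.9967

0.9967


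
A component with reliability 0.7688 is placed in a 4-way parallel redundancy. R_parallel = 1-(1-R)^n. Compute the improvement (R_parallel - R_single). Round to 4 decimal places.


R_single = 0.7688, n = 4
1 - R_single = 0.2312
(1 - R_single)^n = 0.2312^4 = 0.0029
R_parallel = 1 - 0.0029 = 0.9971
Improvement = 0.9971 - 0.7688
Improvement = 0.2283

0.2283


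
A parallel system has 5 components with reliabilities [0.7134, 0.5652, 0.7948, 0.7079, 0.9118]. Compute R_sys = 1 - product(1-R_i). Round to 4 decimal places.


Components: [0.7134, 0.5652, 0.7948, 0.7079, 0.9118]
(1 - 0.7134) = 0.2866, running product = 0.2866
(1 - 0.5652) = 0.4348, running product = 0.1246
(1 - 0.7948) = 0.2052, running product = 0.0256
(1 - 0.7079) = 0.2921, running product = 0.0075
(1 - 0.9118) = 0.0882, running product = 0.0007
Product of (1-R_i) = 0.0007
R_sys = 1 - 0.0007 = 0.9993

0.9993


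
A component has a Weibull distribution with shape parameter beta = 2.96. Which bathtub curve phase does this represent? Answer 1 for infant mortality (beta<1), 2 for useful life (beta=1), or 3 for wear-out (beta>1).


beta = 2.96
Compare beta to 1:
beta < 1 => infant mortality (phase 1)
beta = 1 => useful life (phase 2)
beta > 1 => wear-out (phase 3)
Since beta = 2.96, this is wear-out (increasing failure rate)
Phase = 3

3


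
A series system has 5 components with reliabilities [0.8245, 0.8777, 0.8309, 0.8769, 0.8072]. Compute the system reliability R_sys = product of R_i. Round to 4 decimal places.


Components: [0.8245, 0.8777, 0.8309, 0.8769, 0.8072]
After component 1 (R=0.8245): product = 0.8245
After component 2 (R=0.8777): product = 0.7237
After component 3 (R=0.8309): product = 0.6013
After component 4 (R=0.8769): product = 0.5273
After component 5 (R=0.8072): product = 0.4256
R_sys = 0.4256

0.4256


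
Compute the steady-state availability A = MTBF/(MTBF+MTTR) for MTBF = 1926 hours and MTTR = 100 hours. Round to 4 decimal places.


MTBF = 1926
MTTR = 100
MTBF + MTTR = 2026
A = 1926 / 2026
A = 0.9506

0.9506


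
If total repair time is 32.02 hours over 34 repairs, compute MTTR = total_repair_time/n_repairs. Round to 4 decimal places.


total_repair_time = 32.02
n_repairs = 34
MTTR = 32.02 / 34
MTTR = 0.9418

0.9418


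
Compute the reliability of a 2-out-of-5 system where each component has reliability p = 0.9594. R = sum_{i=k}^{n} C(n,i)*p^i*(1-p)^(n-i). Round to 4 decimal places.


k = 2, n = 5, p = 0.9594
i=2: C(5,2)=10 * 0.9594^2 * 0.0406^3 = 0.0006
i=3: C(5,3)=10 * 0.9594^3 * 0.0406^2 = 0.0146
i=4: C(5,4)=5 * 0.9594^4 * 0.0406^1 = 0.172
i=5: C(5,5)=1 * 0.9594^5 * 0.0406^0 = 0.8128
R = sum of terms = 1.0

1.0


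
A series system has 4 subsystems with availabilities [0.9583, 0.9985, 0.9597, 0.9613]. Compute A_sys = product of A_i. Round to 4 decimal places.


Subsystems: [0.9583, 0.9985, 0.9597, 0.9613]
After subsystem 1 (A=0.9583): product = 0.9583
After subsystem 2 (A=0.9985): product = 0.9569
After subsystem 3 (A=0.9597): product = 0.9183
After subsystem 4 (A=0.9613): product = 0.8828
A_sys = 0.8828

0.8828


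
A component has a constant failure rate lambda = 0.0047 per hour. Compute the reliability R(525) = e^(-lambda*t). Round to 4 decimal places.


lambda = 0.0047
t = 525
lambda * t = 2.4675
R(t) = e^(-2.4675)
R(t) = 0.0848

0.0848


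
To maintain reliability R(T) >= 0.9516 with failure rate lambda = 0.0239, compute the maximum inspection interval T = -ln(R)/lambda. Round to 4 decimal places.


R_target = 0.9516
lambda = 0.0239
-ln(0.9516) = 0.0496
T = 0.0496 / 0.0239
T = 2.0758

2.0758


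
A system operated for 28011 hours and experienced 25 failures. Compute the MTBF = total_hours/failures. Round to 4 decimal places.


total_hours = 28011
failures = 25
MTBF = 28011 / 25
MTBF = 1120.44

1120.44


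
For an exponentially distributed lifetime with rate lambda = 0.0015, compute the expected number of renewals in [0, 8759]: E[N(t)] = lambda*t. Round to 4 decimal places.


lambda = 0.0015
t = 8759
E[N(t)] = lambda * t
E[N(t)] = 0.0015 * 8759
E[N(t)] = 13.1385

13.1385


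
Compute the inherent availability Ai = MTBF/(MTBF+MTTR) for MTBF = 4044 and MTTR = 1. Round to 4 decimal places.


MTBF = 4044
MTTR = 1
MTBF + MTTR = 4045
Ai = 4044 / 4045
Ai = 0.9998

0.9998


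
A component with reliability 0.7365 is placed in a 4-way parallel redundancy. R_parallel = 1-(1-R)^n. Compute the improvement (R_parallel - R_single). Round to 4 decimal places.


R_single = 0.7365, n = 4
1 - R_single = 0.2635
(1 - R_single)^n = 0.2635^4 = 0.0048
R_parallel = 1 - 0.0048 = 0.9952
Improvement = 0.9952 - 0.7365
Improvement = 0.2587

0.2587


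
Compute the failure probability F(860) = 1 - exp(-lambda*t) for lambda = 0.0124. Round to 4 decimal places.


lambda = 0.0124, t = 860
lambda * t = 10.664
exp(-10.664) = 0.0
F(t) = 1 - 0.0
F(t) = 1.0

1.0


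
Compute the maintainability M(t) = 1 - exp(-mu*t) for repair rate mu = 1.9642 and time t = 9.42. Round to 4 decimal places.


mu = 1.9642, t = 9.42
mu * t = 1.9642 * 9.42 = 18.5028
exp(-18.5028) = 0.0
M(t) = 1 - 0.0
M(t) = 1.0

1.0


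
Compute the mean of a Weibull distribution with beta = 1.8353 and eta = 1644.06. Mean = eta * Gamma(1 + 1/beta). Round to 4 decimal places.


beta = 1.8353, eta = 1644.06
1/beta = 0.5449
1 + 1/beta = 1.5449
Gamma(1.5449) = 0.8885
Mean = 1644.06 * 0.8885
Mean = 1460.7539

1460.7539


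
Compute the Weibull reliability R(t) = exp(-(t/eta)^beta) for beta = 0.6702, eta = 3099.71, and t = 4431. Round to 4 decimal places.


beta = 0.6702, eta = 3099.71, t = 4431
t/eta = 4431 / 3099.71 = 1.4295
(t/eta)^beta = 1.4295^0.6702 = 1.2706
R(t) = exp(-1.2706)
R(t) = 0.2807

0.2807


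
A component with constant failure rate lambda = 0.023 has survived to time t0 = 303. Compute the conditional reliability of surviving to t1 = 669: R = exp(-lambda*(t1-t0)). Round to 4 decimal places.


lambda = 0.023
t0 = 303, t1 = 669
t1 - t0 = 366
lambda * (t1-t0) = 0.023 * 366 = 8.418
R = exp(-8.418)
R = 0.0002

0.0002


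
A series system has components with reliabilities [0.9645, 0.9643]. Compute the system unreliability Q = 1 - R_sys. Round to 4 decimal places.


Components: [0.9645, 0.9643]
After component 1: product = 0.9645
After component 2: product = 0.9301
R_sys = 0.9301
Q = 1 - 0.9301 = 0.0699

0.0699


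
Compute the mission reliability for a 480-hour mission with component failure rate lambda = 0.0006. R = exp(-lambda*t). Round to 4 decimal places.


lambda = 0.0006
mission_time = 480
lambda * t = 0.0006 * 480 = 0.288
R = exp(-0.288)
R = 0.7498

0.7498


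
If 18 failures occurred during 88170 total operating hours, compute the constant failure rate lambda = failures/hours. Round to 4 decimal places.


failures = 18
total_hours = 88170
lambda = 18 / 88170
lambda = 0.0002

0.0002


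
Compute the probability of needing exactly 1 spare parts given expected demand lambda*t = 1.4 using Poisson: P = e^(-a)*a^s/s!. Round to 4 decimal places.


a = 1.4, s = 1
e^(-a) = e^(-1.4) = 0.2466
a^s = 1.4^1 = 1.4
s! = 1
P = 0.2466 * 1.4 / 1
P = 0.3452

0.3452


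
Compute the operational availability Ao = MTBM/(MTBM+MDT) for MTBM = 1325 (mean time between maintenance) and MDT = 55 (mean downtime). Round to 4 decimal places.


MTBM = 1325
MDT = 55
MTBM + MDT = 1380
Ao = 1325 / 1380
Ao = 0.9601

0.9601


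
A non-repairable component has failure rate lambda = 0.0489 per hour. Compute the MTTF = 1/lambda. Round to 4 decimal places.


lambda = 0.0489
MTTF = 1 / 0.0489
MTTF = 20.4499

20.4499


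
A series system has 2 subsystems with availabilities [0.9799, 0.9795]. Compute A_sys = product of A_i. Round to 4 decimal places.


Subsystems: [0.9799, 0.9795]
After subsystem 1 (A=0.9799): product = 0.9799
After subsystem 2 (A=0.9795): product = 0.9598
A_sys = 0.9598

0.9598


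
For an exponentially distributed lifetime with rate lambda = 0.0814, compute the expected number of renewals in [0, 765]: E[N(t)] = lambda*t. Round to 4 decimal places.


lambda = 0.0814
t = 765
E[N(t)] = lambda * t
E[N(t)] = 0.0814 * 765
E[N(t)] = 62.271

62.271


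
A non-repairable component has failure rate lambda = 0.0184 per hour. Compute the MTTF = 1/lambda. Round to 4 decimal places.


lambda = 0.0184
MTTF = 1 / 0.0184
MTTF = 54.3478

54.3478


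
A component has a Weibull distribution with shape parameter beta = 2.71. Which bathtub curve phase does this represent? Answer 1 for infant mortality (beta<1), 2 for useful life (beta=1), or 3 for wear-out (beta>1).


beta = 2.71
Compare beta to 1:
beta < 1 => infant mortality (phase 1)
beta = 1 => useful life (phase 2)
beta > 1 => wear-out (phase 3)
Since beta = 2.71, this is wear-out (increasing failure rate)
Phase = 3

3


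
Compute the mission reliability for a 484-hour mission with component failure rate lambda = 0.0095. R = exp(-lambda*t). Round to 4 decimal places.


lambda = 0.0095
mission_time = 484
lambda * t = 0.0095 * 484 = 4.598
R = exp(-4.598)
R = 0.0101

0.0101


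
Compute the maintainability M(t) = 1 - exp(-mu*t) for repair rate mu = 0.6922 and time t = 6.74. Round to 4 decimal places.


mu = 0.6922, t = 6.74
mu * t = 0.6922 * 6.74 = 4.6654
exp(-4.6654) = 0.0094
M(t) = 1 - 0.0094
M(t) = 0.9906

0.9906


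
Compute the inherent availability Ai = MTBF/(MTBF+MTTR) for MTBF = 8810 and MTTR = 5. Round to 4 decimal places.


MTBF = 8810
MTTR = 5
MTBF + MTTR = 8815
Ai = 8810 / 8815
Ai = 0.9994

0.9994


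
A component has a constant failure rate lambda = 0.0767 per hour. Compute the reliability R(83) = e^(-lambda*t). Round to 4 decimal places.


lambda = 0.0767
t = 83
lambda * t = 6.3661
R(t) = e^(-6.3661)
R(t) = 0.0017

0.0017


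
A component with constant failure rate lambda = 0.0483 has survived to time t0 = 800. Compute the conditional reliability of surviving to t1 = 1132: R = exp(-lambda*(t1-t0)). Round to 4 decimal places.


lambda = 0.0483
t0 = 800, t1 = 1132
t1 - t0 = 332
lambda * (t1-t0) = 0.0483 * 332 = 16.0356
R = exp(-16.0356)
R = 0.0

0.0


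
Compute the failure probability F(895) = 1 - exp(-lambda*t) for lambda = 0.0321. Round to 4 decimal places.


lambda = 0.0321, t = 895
lambda * t = 28.7295
exp(-28.7295) = 0.0
F(t) = 1 - 0.0
F(t) = 1.0

1.0


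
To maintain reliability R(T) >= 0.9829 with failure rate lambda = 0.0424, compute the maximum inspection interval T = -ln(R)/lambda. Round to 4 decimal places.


R_target = 0.9829
lambda = 0.0424
-ln(0.9829) = 0.0172
T = 0.0172 / 0.0424
T = 0.4068

0.4068


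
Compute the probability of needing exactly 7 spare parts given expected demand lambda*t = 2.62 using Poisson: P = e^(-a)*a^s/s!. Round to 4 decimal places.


a = 2.62, s = 7
e^(-a) = e^(-2.62) = 0.0728
a^s = 2.62^7 = 847.4402
s! = 5040
P = 0.0728 * 847.4402 / 5040
P = 0.0122

0.0122


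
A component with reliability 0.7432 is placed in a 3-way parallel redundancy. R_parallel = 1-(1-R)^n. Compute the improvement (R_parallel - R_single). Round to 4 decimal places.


R_single = 0.7432, n = 3
1 - R_single = 0.2568
(1 - R_single)^n = 0.2568^3 = 0.0169
R_parallel = 1 - 0.0169 = 0.9831
Improvement = 0.9831 - 0.7432
Improvement = 0.2399

0.2399


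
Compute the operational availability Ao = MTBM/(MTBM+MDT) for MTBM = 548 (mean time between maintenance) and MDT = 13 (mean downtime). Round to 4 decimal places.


MTBM = 548
MDT = 13
MTBM + MDT = 561
Ao = 548 / 561
Ao = 0.9768

0.9768


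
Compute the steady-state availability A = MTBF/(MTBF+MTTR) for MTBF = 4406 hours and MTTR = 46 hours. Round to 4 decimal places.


MTBF = 4406
MTTR = 46
MTBF + MTTR = 4452
A = 4406 / 4452
A = 0.9897

0.9897


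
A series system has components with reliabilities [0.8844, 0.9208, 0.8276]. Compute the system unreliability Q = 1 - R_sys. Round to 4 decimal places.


Components: [0.8844, 0.9208, 0.8276]
After component 1: product = 0.8844
After component 2: product = 0.8144
After component 3: product = 0.674
R_sys = 0.674
Q = 1 - 0.674 = 0.326

0.326


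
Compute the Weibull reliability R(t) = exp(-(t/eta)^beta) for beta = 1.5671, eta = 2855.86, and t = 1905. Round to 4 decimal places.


beta = 1.5671, eta = 2855.86, t = 1905
t/eta = 1905 / 2855.86 = 0.667
(t/eta)^beta = 0.667^1.5671 = 0.5302
R(t) = exp(-0.5302)
R(t) = 0.5885

0.5885


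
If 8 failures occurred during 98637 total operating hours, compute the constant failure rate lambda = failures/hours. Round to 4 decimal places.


failures = 8
total_hours = 98637
lambda = 8 / 98637
lambda = 0.0001

0.0001


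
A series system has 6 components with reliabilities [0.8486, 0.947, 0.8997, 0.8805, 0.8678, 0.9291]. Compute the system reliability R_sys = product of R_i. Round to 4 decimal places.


Components: [0.8486, 0.947, 0.8997, 0.8805, 0.8678, 0.9291]
After component 1 (R=0.8486): product = 0.8486
After component 2 (R=0.947): product = 0.8036
After component 3 (R=0.8997): product = 0.723
After component 4 (R=0.8805): product = 0.6366
After component 5 (R=0.8678): product = 0.5525
After component 6 (R=0.9291): product = 0.5133
R_sys = 0.5133

0.5133


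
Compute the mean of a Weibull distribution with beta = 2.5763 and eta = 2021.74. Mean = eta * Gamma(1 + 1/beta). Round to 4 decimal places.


beta = 2.5763, eta = 2021.74
1/beta = 0.3882
1 + 1/beta = 1.3882
Gamma(1.3882) = 0.888
Mean = 2021.74 * 0.888
Mean = 1795.2513

1795.2513


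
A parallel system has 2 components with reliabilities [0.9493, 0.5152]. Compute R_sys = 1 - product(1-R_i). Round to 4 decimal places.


Components: [0.9493, 0.5152]
(1 - 0.9493) = 0.0507, running product = 0.0507
(1 - 0.5152) = 0.4848, running product = 0.0246
Product of (1-R_i) = 0.0246
R_sys = 1 - 0.0246 = 0.9754

0.9754


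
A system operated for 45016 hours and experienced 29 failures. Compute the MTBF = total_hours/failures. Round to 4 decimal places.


total_hours = 45016
failures = 29
MTBF = 45016 / 29
MTBF = 1552.2759

1552.2759


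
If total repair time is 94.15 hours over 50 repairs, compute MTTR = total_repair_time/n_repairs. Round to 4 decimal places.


total_repair_time = 94.15
n_repairs = 50
MTTR = 94.15 / 50
MTTR = 1.883

1.883


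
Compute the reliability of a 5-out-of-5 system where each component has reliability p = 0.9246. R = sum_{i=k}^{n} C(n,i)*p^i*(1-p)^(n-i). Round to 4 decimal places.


k = 5, n = 5, p = 0.9246
i=5: C(5,5)=1 * 0.9246^5 * 0.0754^0 = 0.6757
R = sum of terms = 0.6757

0.6757


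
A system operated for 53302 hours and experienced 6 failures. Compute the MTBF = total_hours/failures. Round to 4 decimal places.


total_hours = 53302
failures = 6
MTBF = 53302 / 6
MTBF = 8883.6667

8883.6667


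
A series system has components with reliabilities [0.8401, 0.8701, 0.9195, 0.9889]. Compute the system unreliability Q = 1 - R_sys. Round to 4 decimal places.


Components: [0.8401, 0.8701, 0.9195, 0.9889]
After component 1: product = 0.8401
After component 2: product = 0.731
After component 3: product = 0.6721
After component 4: product = 0.6647
R_sys = 0.6647
Q = 1 - 0.6647 = 0.3353

0.3353


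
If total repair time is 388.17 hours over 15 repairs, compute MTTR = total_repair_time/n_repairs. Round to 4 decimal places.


total_repair_time = 388.17
n_repairs = 15
MTTR = 388.17 / 15
MTTR = 25.878

25.878
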